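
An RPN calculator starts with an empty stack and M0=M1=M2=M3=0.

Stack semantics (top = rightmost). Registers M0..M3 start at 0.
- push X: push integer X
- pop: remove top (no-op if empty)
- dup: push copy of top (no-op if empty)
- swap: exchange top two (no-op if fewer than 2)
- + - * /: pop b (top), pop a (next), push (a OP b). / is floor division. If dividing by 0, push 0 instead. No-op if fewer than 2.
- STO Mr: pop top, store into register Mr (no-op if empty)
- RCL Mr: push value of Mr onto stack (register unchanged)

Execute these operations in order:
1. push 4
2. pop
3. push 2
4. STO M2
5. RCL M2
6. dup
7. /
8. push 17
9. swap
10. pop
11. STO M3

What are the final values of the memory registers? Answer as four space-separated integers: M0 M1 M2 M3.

Answer: 0 0 2 17

Derivation:
After op 1 (push 4): stack=[4] mem=[0,0,0,0]
After op 2 (pop): stack=[empty] mem=[0,0,0,0]
After op 3 (push 2): stack=[2] mem=[0,0,0,0]
After op 4 (STO M2): stack=[empty] mem=[0,0,2,0]
After op 5 (RCL M2): stack=[2] mem=[0,0,2,0]
After op 6 (dup): stack=[2,2] mem=[0,0,2,0]
After op 7 (/): stack=[1] mem=[0,0,2,0]
After op 8 (push 17): stack=[1,17] mem=[0,0,2,0]
After op 9 (swap): stack=[17,1] mem=[0,0,2,0]
After op 10 (pop): stack=[17] mem=[0,0,2,0]
After op 11 (STO M3): stack=[empty] mem=[0,0,2,17]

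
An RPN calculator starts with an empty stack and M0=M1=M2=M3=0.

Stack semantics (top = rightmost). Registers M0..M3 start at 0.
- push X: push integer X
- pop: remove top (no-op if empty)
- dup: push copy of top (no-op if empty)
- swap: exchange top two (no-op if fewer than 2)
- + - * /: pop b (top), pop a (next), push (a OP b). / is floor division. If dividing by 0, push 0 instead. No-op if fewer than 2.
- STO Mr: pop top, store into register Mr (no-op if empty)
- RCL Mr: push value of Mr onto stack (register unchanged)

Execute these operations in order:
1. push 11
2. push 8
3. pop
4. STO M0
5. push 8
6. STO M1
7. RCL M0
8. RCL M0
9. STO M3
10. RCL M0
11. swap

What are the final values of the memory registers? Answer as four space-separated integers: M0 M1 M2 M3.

Answer: 11 8 0 11

Derivation:
After op 1 (push 11): stack=[11] mem=[0,0,0,0]
After op 2 (push 8): stack=[11,8] mem=[0,0,0,0]
After op 3 (pop): stack=[11] mem=[0,0,0,0]
After op 4 (STO M0): stack=[empty] mem=[11,0,0,0]
After op 5 (push 8): stack=[8] mem=[11,0,0,0]
After op 6 (STO M1): stack=[empty] mem=[11,8,0,0]
After op 7 (RCL M0): stack=[11] mem=[11,8,0,0]
After op 8 (RCL M0): stack=[11,11] mem=[11,8,0,0]
After op 9 (STO M3): stack=[11] mem=[11,8,0,11]
After op 10 (RCL M0): stack=[11,11] mem=[11,8,0,11]
After op 11 (swap): stack=[11,11] mem=[11,8,0,11]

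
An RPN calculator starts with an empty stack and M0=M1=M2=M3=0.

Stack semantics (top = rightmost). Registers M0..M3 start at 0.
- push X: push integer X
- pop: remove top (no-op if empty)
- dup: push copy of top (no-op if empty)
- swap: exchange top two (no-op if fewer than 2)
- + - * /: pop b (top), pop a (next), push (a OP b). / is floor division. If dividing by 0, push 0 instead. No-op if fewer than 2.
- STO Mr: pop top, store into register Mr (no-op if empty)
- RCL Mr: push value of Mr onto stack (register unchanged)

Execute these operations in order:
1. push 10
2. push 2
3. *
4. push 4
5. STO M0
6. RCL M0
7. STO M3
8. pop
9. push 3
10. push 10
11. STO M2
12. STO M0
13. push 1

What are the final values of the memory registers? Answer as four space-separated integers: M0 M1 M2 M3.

Answer: 3 0 10 4

Derivation:
After op 1 (push 10): stack=[10] mem=[0,0,0,0]
After op 2 (push 2): stack=[10,2] mem=[0,0,0,0]
After op 3 (*): stack=[20] mem=[0,0,0,0]
After op 4 (push 4): stack=[20,4] mem=[0,0,0,0]
After op 5 (STO M0): stack=[20] mem=[4,0,0,0]
After op 6 (RCL M0): stack=[20,4] mem=[4,0,0,0]
After op 7 (STO M3): stack=[20] mem=[4,0,0,4]
After op 8 (pop): stack=[empty] mem=[4,0,0,4]
After op 9 (push 3): stack=[3] mem=[4,0,0,4]
After op 10 (push 10): stack=[3,10] mem=[4,0,0,4]
After op 11 (STO M2): stack=[3] mem=[4,0,10,4]
After op 12 (STO M0): stack=[empty] mem=[3,0,10,4]
After op 13 (push 1): stack=[1] mem=[3,0,10,4]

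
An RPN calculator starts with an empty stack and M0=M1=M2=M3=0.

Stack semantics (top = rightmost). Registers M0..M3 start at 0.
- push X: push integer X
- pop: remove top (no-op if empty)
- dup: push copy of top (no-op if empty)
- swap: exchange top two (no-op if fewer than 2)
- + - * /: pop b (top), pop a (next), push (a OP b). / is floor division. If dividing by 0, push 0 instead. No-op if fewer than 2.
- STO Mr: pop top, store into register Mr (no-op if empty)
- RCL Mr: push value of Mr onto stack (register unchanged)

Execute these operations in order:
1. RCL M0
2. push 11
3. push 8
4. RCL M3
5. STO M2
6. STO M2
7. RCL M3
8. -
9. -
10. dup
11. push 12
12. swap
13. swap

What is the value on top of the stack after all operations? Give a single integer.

After op 1 (RCL M0): stack=[0] mem=[0,0,0,0]
After op 2 (push 11): stack=[0,11] mem=[0,0,0,0]
After op 3 (push 8): stack=[0,11,8] mem=[0,0,0,0]
After op 4 (RCL M3): stack=[0,11,8,0] mem=[0,0,0,0]
After op 5 (STO M2): stack=[0,11,8] mem=[0,0,0,0]
After op 6 (STO M2): stack=[0,11] mem=[0,0,8,0]
After op 7 (RCL M3): stack=[0,11,0] mem=[0,0,8,0]
After op 8 (-): stack=[0,11] mem=[0,0,8,0]
After op 9 (-): stack=[-11] mem=[0,0,8,0]
After op 10 (dup): stack=[-11,-11] mem=[0,0,8,0]
After op 11 (push 12): stack=[-11,-11,12] mem=[0,0,8,0]
After op 12 (swap): stack=[-11,12,-11] mem=[0,0,8,0]
After op 13 (swap): stack=[-11,-11,12] mem=[0,0,8,0]

Answer: 12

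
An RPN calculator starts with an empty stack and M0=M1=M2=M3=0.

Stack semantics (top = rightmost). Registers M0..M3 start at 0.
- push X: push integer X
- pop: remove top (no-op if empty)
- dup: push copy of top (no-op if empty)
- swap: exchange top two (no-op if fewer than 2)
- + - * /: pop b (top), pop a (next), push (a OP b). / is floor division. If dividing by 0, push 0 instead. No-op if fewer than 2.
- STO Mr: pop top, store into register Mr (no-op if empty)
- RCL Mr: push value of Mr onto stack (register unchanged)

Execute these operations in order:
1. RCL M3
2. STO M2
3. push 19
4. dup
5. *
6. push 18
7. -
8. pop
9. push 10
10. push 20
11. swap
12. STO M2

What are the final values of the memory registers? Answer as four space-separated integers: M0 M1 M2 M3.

After op 1 (RCL M3): stack=[0] mem=[0,0,0,0]
After op 2 (STO M2): stack=[empty] mem=[0,0,0,0]
After op 3 (push 19): stack=[19] mem=[0,0,0,0]
After op 4 (dup): stack=[19,19] mem=[0,0,0,0]
After op 5 (*): stack=[361] mem=[0,0,0,0]
After op 6 (push 18): stack=[361,18] mem=[0,0,0,0]
After op 7 (-): stack=[343] mem=[0,0,0,0]
After op 8 (pop): stack=[empty] mem=[0,0,0,0]
After op 9 (push 10): stack=[10] mem=[0,0,0,0]
After op 10 (push 20): stack=[10,20] mem=[0,0,0,0]
After op 11 (swap): stack=[20,10] mem=[0,0,0,0]
After op 12 (STO M2): stack=[20] mem=[0,0,10,0]

Answer: 0 0 10 0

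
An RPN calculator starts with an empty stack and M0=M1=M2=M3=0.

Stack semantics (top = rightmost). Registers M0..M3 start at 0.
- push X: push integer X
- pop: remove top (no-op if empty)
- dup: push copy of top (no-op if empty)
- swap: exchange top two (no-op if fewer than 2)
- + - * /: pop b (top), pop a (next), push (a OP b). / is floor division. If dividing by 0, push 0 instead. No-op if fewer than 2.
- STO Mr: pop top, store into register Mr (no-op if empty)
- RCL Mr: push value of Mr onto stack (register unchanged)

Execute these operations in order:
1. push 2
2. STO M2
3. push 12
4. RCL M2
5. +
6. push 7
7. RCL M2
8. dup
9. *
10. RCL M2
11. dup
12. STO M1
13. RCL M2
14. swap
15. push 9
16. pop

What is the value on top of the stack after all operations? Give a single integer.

After op 1 (push 2): stack=[2] mem=[0,0,0,0]
After op 2 (STO M2): stack=[empty] mem=[0,0,2,0]
After op 3 (push 12): stack=[12] mem=[0,0,2,0]
After op 4 (RCL M2): stack=[12,2] mem=[0,0,2,0]
After op 5 (+): stack=[14] mem=[0,0,2,0]
After op 6 (push 7): stack=[14,7] mem=[0,0,2,0]
After op 7 (RCL M2): stack=[14,7,2] mem=[0,0,2,0]
After op 8 (dup): stack=[14,7,2,2] mem=[0,0,2,0]
After op 9 (*): stack=[14,7,4] mem=[0,0,2,0]
After op 10 (RCL M2): stack=[14,7,4,2] mem=[0,0,2,0]
After op 11 (dup): stack=[14,7,4,2,2] mem=[0,0,2,0]
After op 12 (STO M1): stack=[14,7,4,2] mem=[0,2,2,0]
After op 13 (RCL M2): stack=[14,7,4,2,2] mem=[0,2,2,0]
After op 14 (swap): stack=[14,7,4,2,2] mem=[0,2,2,0]
After op 15 (push 9): stack=[14,7,4,2,2,9] mem=[0,2,2,0]
After op 16 (pop): stack=[14,7,4,2,2] mem=[0,2,2,0]

Answer: 2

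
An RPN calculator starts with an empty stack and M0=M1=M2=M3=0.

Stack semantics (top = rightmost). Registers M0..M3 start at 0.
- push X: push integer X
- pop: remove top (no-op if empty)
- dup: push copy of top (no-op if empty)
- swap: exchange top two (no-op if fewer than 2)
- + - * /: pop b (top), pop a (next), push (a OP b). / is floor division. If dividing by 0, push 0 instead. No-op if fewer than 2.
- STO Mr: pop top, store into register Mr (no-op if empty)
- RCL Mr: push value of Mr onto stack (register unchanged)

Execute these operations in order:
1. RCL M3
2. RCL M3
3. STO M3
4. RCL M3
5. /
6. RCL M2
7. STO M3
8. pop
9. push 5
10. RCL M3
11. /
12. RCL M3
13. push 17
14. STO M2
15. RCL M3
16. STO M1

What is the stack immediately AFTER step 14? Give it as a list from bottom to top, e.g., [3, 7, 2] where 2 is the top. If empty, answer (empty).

After op 1 (RCL M3): stack=[0] mem=[0,0,0,0]
After op 2 (RCL M3): stack=[0,0] mem=[0,0,0,0]
After op 3 (STO M3): stack=[0] mem=[0,0,0,0]
After op 4 (RCL M3): stack=[0,0] mem=[0,0,0,0]
After op 5 (/): stack=[0] mem=[0,0,0,0]
After op 6 (RCL M2): stack=[0,0] mem=[0,0,0,0]
After op 7 (STO M3): stack=[0] mem=[0,0,0,0]
After op 8 (pop): stack=[empty] mem=[0,0,0,0]
After op 9 (push 5): stack=[5] mem=[0,0,0,0]
After op 10 (RCL M3): stack=[5,0] mem=[0,0,0,0]
After op 11 (/): stack=[0] mem=[0,0,0,0]
After op 12 (RCL M3): stack=[0,0] mem=[0,0,0,0]
After op 13 (push 17): stack=[0,0,17] mem=[0,0,0,0]
After op 14 (STO M2): stack=[0,0] mem=[0,0,17,0]

[0, 0]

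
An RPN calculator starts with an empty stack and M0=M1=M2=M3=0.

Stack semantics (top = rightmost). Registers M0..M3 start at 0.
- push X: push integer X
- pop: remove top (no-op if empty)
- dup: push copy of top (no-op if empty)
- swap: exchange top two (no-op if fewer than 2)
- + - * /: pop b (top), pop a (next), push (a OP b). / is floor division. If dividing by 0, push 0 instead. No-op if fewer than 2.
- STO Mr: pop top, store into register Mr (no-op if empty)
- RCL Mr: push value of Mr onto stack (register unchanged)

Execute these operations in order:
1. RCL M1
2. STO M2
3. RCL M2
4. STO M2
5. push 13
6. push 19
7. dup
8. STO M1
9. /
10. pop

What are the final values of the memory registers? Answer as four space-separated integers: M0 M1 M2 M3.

Answer: 0 19 0 0

Derivation:
After op 1 (RCL M1): stack=[0] mem=[0,0,0,0]
After op 2 (STO M2): stack=[empty] mem=[0,0,0,0]
After op 3 (RCL M2): stack=[0] mem=[0,0,0,0]
After op 4 (STO M2): stack=[empty] mem=[0,0,0,0]
After op 5 (push 13): stack=[13] mem=[0,0,0,0]
After op 6 (push 19): stack=[13,19] mem=[0,0,0,0]
After op 7 (dup): stack=[13,19,19] mem=[0,0,0,0]
After op 8 (STO M1): stack=[13,19] mem=[0,19,0,0]
After op 9 (/): stack=[0] mem=[0,19,0,0]
After op 10 (pop): stack=[empty] mem=[0,19,0,0]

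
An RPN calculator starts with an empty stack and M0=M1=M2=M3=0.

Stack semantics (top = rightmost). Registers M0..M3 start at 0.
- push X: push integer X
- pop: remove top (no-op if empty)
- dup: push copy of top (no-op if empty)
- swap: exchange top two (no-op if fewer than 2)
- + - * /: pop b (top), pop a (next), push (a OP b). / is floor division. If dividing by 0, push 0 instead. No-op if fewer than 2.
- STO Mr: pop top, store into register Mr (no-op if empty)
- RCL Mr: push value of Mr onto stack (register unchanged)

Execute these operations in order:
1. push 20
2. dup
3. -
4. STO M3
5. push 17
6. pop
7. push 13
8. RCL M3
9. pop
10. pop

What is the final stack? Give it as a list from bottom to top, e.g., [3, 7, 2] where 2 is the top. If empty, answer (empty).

Answer: (empty)

Derivation:
After op 1 (push 20): stack=[20] mem=[0,0,0,0]
After op 2 (dup): stack=[20,20] mem=[0,0,0,0]
After op 3 (-): stack=[0] mem=[0,0,0,0]
After op 4 (STO M3): stack=[empty] mem=[0,0,0,0]
After op 5 (push 17): stack=[17] mem=[0,0,0,0]
After op 6 (pop): stack=[empty] mem=[0,0,0,0]
After op 7 (push 13): stack=[13] mem=[0,0,0,0]
After op 8 (RCL M3): stack=[13,0] mem=[0,0,0,0]
After op 9 (pop): stack=[13] mem=[0,0,0,0]
After op 10 (pop): stack=[empty] mem=[0,0,0,0]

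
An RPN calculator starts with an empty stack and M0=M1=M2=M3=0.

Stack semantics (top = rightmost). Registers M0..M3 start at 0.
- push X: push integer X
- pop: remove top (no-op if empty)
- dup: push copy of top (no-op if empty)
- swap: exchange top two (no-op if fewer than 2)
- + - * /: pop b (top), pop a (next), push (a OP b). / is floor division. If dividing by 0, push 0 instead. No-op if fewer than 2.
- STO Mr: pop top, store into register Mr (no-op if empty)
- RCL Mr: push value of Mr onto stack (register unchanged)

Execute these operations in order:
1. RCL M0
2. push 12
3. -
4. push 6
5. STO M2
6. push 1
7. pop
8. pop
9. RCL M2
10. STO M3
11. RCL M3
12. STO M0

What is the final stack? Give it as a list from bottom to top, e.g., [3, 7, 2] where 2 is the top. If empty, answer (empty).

Answer: (empty)

Derivation:
After op 1 (RCL M0): stack=[0] mem=[0,0,0,0]
After op 2 (push 12): stack=[0,12] mem=[0,0,0,0]
After op 3 (-): stack=[-12] mem=[0,0,0,0]
After op 4 (push 6): stack=[-12,6] mem=[0,0,0,0]
After op 5 (STO M2): stack=[-12] mem=[0,0,6,0]
After op 6 (push 1): stack=[-12,1] mem=[0,0,6,0]
After op 7 (pop): stack=[-12] mem=[0,0,6,0]
After op 8 (pop): stack=[empty] mem=[0,0,6,0]
After op 9 (RCL M2): stack=[6] mem=[0,0,6,0]
After op 10 (STO M3): stack=[empty] mem=[0,0,6,6]
After op 11 (RCL M3): stack=[6] mem=[0,0,6,6]
After op 12 (STO M0): stack=[empty] mem=[6,0,6,6]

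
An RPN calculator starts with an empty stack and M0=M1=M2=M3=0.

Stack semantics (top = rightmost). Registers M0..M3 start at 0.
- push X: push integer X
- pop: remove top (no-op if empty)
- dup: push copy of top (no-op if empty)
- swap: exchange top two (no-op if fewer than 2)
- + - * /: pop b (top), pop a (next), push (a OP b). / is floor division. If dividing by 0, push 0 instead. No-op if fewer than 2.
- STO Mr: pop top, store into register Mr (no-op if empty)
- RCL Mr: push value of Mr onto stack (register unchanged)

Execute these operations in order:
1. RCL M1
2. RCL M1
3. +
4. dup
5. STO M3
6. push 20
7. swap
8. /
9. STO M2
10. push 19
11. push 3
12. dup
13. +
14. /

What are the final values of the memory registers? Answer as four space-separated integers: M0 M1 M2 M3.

Answer: 0 0 0 0

Derivation:
After op 1 (RCL M1): stack=[0] mem=[0,0,0,0]
After op 2 (RCL M1): stack=[0,0] mem=[0,0,0,0]
After op 3 (+): stack=[0] mem=[0,0,0,0]
After op 4 (dup): stack=[0,0] mem=[0,0,0,0]
After op 5 (STO M3): stack=[0] mem=[0,0,0,0]
After op 6 (push 20): stack=[0,20] mem=[0,0,0,0]
After op 7 (swap): stack=[20,0] mem=[0,0,0,0]
After op 8 (/): stack=[0] mem=[0,0,0,0]
After op 9 (STO M2): stack=[empty] mem=[0,0,0,0]
After op 10 (push 19): stack=[19] mem=[0,0,0,0]
After op 11 (push 3): stack=[19,3] mem=[0,0,0,0]
After op 12 (dup): stack=[19,3,3] mem=[0,0,0,0]
After op 13 (+): stack=[19,6] mem=[0,0,0,0]
After op 14 (/): stack=[3] mem=[0,0,0,0]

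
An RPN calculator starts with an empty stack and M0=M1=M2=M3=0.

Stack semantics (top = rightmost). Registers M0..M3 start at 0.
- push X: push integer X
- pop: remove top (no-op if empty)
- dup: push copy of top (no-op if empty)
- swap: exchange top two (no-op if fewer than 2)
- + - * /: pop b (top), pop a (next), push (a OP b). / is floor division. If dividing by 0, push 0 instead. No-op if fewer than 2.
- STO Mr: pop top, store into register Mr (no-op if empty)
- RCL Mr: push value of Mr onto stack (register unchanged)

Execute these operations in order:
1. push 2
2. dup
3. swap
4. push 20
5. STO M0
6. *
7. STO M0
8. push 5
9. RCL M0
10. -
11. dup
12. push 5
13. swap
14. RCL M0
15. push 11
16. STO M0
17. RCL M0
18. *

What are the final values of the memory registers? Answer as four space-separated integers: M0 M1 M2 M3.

After op 1 (push 2): stack=[2] mem=[0,0,0,0]
After op 2 (dup): stack=[2,2] mem=[0,0,0,0]
After op 3 (swap): stack=[2,2] mem=[0,0,0,0]
After op 4 (push 20): stack=[2,2,20] mem=[0,0,0,0]
After op 5 (STO M0): stack=[2,2] mem=[20,0,0,0]
After op 6 (*): stack=[4] mem=[20,0,0,0]
After op 7 (STO M0): stack=[empty] mem=[4,0,0,0]
After op 8 (push 5): stack=[5] mem=[4,0,0,0]
After op 9 (RCL M0): stack=[5,4] mem=[4,0,0,0]
After op 10 (-): stack=[1] mem=[4,0,0,0]
After op 11 (dup): stack=[1,1] mem=[4,0,0,0]
After op 12 (push 5): stack=[1,1,5] mem=[4,0,0,0]
After op 13 (swap): stack=[1,5,1] mem=[4,0,0,0]
After op 14 (RCL M0): stack=[1,5,1,4] mem=[4,0,0,0]
After op 15 (push 11): stack=[1,5,1,4,11] mem=[4,0,0,0]
After op 16 (STO M0): stack=[1,5,1,4] mem=[11,0,0,0]
After op 17 (RCL M0): stack=[1,5,1,4,11] mem=[11,0,0,0]
After op 18 (*): stack=[1,5,1,44] mem=[11,0,0,0]

Answer: 11 0 0 0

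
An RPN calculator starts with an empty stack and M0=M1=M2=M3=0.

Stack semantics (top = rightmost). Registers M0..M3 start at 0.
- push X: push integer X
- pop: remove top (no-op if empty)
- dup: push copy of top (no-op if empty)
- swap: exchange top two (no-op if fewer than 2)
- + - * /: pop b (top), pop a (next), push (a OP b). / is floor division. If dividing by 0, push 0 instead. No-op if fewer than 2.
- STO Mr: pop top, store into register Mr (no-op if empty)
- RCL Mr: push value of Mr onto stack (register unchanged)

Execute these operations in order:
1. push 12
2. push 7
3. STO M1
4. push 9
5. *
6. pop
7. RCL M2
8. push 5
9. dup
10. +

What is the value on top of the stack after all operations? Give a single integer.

Answer: 10

Derivation:
After op 1 (push 12): stack=[12] mem=[0,0,0,0]
After op 2 (push 7): stack=[12,7] mem=[0,0,0,0]
After op 3 (STO M1): stack=[12] mem=[0,7,0,0]
After op 4 (push 9): stack=[12,9] mem=[0,7,0,0]
After op 5 (*): stack=[108] mem=[0,7,0,0]
After op 6 (pop): stack=[empty] mem=[0,7,0,0]
After op 7 (RCL M2): stack=[0] mem=[0,7,0,0]
After op 8 (push 5): stack=[0,5] mem=[0,7,0,0]
After op 9 (dup): stack=[0,5,5] mem=[0,7,0,0]
After op 10 (+): stack=[0,10] mem=[0,7,0,0]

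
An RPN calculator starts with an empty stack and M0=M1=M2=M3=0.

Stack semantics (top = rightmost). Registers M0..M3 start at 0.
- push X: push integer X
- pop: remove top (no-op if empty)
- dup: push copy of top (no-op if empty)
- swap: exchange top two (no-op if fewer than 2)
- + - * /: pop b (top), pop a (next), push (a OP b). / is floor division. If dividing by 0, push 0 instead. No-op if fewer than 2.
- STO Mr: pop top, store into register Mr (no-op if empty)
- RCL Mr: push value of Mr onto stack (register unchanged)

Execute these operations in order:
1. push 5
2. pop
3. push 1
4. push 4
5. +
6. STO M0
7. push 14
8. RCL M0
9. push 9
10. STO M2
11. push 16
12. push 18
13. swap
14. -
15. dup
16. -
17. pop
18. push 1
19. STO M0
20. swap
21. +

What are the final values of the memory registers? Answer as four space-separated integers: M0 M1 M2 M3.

Answer: 1 0 9 0

Derivation:
After op 1 (push 5): stack=[5] mem=[0,0,0,0]
After op 2 (pop): stack=[empty] mem=[0,0,0,0]
After op 3 (push 1): stack=[1] mem=[0,0,0,0]
After op 4 (push 4): stack=[1,4] mem=[0,0,0,0]
After op 5 (+): stack=[5] mem=[0,0,0,0]
After op 6 (STO M0): stack=[empty] mem=[5,0,0,0]
After op 7 (push 14): stack=[14] mem=[5,0,0,0]
After op 8 (RCL M0): stack=[14,5] mem=[5,0,0,0]
After op 9 (push 9): stack=[14,5,9] mem=[5,0,0,0]
After op 10 (STO M2): stack=[14,5] mem=[5,0,9,0]
After op 11 (push 16): stack=[14,5,16] mem=[5,0,9,0]
After op 12 (push 18): stack=[14,5,16,18] mem=[5,0,9,0]
After op 13 (swap): stack=[14,5,18,16] mem=[5,0,9,0]
After op 14 (-): stack=[14,5,2] mem=[5,0,9,0]
After op 15 (dup): stack=[14,5,2,2] mem=[5,0,9,0]
After op 16 (-): stack=[14,5,0] mem=[5,0,9,0]
After op 17 (pop): stack=[14,5] mem=[5,0,9,0]
After op 18 (push 1): stack=[14,5,1] mem=[5,0,9,0]
After op 19 (STO M0): stack=[14,5] mem=[1,0,9,0]
After op 20 (swap): stack=[5,14] mem=[1,0,9,0]
After op 21 (+): stack=[19] mem=[1,0,9,0]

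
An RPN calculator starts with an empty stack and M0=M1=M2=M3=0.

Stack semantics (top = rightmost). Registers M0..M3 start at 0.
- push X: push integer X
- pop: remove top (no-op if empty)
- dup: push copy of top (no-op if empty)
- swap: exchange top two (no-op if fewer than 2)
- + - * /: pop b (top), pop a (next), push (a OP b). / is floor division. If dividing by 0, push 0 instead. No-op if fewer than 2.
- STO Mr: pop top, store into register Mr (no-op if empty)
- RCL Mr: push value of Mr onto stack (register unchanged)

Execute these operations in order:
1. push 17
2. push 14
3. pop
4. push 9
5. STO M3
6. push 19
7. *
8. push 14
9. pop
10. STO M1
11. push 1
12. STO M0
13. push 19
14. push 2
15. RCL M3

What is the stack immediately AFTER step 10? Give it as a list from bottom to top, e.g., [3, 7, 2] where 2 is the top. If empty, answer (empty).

After op 1 (push 17): stack=[17] mem=[0,0,0,0]
After op 2 (push 14): stack=[17,14] mem=[0,0,0,0]
After op 3 (pop): stack=[17] mem=[0,0,0,0]
After op 4 (push 9): stack=[17,9] mem=[0,0,0,0]
After op 5 (STO M3): stack=[17] mem=[0,0,0,9]
After op 6 (push 19): stack=[17,19] mem=[0,0,0,9]
After op 7 (*): stack=[323] mem=[0,0,0,9]
After op 8 (push 14): stack=[323,14] mem=[0,0,0,9]
After op 9 (pop): stack=[323] mem=[0,0,0,9]
After op 10 (STO M1): stack=[empty] mem=[0,323,0,9]

(empty)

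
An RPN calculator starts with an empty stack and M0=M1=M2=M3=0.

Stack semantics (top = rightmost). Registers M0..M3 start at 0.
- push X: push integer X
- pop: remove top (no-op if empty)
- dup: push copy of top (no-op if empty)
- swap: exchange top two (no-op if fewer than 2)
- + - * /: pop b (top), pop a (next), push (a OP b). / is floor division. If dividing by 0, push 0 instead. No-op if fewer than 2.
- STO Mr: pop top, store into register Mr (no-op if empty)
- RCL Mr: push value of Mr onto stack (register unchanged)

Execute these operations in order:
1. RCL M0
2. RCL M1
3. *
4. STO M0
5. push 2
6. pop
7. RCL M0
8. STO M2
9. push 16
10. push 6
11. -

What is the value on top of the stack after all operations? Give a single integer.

Answer: 10

Derivation:
After op 1 (RCL M0): stack=[0] mem=[0,0,0,0]
After op 2 (RCL M1): stack=[0,0] mem=[0,0,0,0]
After op 3 (*): stack=[0] mem=[0,0,0,0]
After op 4 (STO M0): stack=[empty] mem=[0,0,0,0]
After op 5 (push 2): stack=[2] mem=[0,0,0,0]
After op 6 (pop): stack=[empty] mem=[0,0,0,0]
After op 7 (RCL M0): stack=[0] mem=[0,0,0,0]
After op 8 (STO M2): stack=[empty] mem=[0,0,0,0]
After op 9 (push 16): stack=[16] mem=[0,0,0,0]
After op 10 (push 6): stack=[16,6] mem=[0,0,0,0]
After op 11 (-): stack=[10] mem=[0,0,0,0]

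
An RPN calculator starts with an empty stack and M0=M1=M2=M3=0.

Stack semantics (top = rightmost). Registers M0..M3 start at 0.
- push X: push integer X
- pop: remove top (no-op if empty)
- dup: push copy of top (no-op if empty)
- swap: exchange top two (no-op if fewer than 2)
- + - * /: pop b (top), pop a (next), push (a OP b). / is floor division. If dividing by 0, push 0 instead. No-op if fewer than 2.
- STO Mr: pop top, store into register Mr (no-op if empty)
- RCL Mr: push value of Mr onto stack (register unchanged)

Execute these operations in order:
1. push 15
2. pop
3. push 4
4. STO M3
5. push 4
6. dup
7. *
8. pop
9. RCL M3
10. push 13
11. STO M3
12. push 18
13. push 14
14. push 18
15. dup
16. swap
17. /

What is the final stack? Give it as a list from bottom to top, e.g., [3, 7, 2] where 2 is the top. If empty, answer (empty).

After op 1 (push 15): stack=[15] mem=[0,0,0,0]
After op 2 (pop): stack=[empty] mem=[0,0,0,0]
After op 3 (push 4): stack=[4] mem=[0,0,0,0]
After op 4 (STO M3): stack=[empty] mem=[0,0,0,4]
After op 5 (push 4): stack=[4] mem=[0,0,0,4]
After op 6 (dup): stack=[4,4] mem=[0,0,0,4]
After op 7 (*): stack=[16] mem=[0,0,0,4]
After op 8 (pop): stack=[empty] mem=[0,0,0,4]
After op 9 (RCL M3): stack=[4] mem=[0,0,0,4]
After op 10 (push 13): stack=[4,13] mem=[0,0,0,4]
After op 11 (STO M3): stack=[4] mem=[0,0,0,13]
After op 12 (push 18): stack=[4,18] mem=[0,0,0,13]
After op 13 (push 14): stack=[4,18,14] mem=[0,0,0,13]
After op 14 (push 18): stack=[4,18,14,18] mem=[0,0,0,13]
After op 15 (dup): stack=[4,18,14,18,18] mem=[0,0,0,13]
After op 16 (swap): stack=[4,18,14,18,18] mem=[0,0,0,13]
After op 17 (/): stack=[4,18,14,1] mem=[0,0,0,13]

Answer: [4, 18, 14, 1]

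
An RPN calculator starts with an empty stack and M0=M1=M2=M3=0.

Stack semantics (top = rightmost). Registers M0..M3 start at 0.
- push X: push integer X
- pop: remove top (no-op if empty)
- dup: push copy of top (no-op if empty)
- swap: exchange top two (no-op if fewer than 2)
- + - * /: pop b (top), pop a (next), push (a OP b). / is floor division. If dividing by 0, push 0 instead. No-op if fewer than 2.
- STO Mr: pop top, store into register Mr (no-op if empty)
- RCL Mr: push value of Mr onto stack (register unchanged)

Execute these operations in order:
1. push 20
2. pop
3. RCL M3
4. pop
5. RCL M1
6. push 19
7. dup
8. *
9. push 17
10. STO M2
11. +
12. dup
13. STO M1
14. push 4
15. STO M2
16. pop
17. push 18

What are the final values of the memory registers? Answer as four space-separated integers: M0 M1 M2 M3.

Answer: 0 361 4 0

Derivation:
After op 1 (push 20): stack=[20] mem=[0,0,0,0]
After op 2 (pop): stack=[empty] mem=[0,0,0,0]
After op 3 (RCL M3): stack=[0] mem=[0,0,0,0]
After op 4 (pop): stack=[empty] mem=[0,0,0,0]
After op 5 (RCL M1): stack=[0] mem=[0,0,0,0]
After op 6 (push 19): stack=[0,19] mem=[0,0,0,0]
After op 7 (dup): stack=[0,19,19] mem=[0,0,0,0]
After op 8 (*): stack=[0,361] mem=[0,0,0,0]
After op 9 (push 17): stack=[0,361,17] mem=[0,0,0,0]
After op 10 (STO M2): stack=[0,361] mem=[0,0,17,0]
After op 11 (+): stack=[361] mem=[0,0,17,0]
After op 12 (dup): stack=[361,361] mem=[0,0,17,0]
After op 13 (STO M1): stack=[361] mem=[0,361,17,0]
After op 14 (push 4): stack=[361,4] mem=[0,361,17,0]
After op 15 (STO M2): stack=[361] mem=[0,361,4,0]
After op 16 (pop): stack=[empty] mem=[0,361,4,0]
After op 17 (push 18): stack=[18] mem=[0,361,4,0]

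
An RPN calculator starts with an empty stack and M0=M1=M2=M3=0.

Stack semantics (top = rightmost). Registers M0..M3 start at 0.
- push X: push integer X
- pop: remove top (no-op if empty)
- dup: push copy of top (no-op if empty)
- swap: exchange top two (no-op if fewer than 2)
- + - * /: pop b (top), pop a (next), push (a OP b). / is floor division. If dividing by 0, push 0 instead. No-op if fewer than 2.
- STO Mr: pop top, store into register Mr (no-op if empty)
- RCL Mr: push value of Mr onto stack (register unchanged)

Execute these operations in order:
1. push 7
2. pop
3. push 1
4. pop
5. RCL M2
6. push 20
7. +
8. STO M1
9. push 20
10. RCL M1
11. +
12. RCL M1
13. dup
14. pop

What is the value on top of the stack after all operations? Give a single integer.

Answer: 20

Derivation:
After op 1 (push 7): stack=[7] mem=[0,0,0,0]
After op 2 (pop): stack=[empty] mem=[0,0,0,0]
After op 3 (push 1): stack=[1] mem=[0,0,0,0]
After op 4 (pop): stack=[empty] mem=[0,0,0,0]
After op 5 (RCL M2): stack=[0] mem=[0,0,0,0]
After op 6 (push 20): stack=[0,20] mem=[0,0,0,0]
After op 7 (+): stack=[20] mem=[0,0,0,0]
After op 8 (STO M1): stack=[empty] mem=[0,20,0,0]
After op 9 (push 20): stack=[20] mem=[0,20,0,0]
After op 10 (RCL M1): stack=[20,20] mem=[0,20,0,0]
After op 11 (+): stack=[40] mem=[0,20,0,0]
After op 12 (RCL M1): stack=[40,20] mem=[0,20,0,0]
After op 13 (dup): stack=[40,20,20] mem=[0,20,0,0]
After op 14 (pop): stack=[40,20] mem=[0,20,0,0]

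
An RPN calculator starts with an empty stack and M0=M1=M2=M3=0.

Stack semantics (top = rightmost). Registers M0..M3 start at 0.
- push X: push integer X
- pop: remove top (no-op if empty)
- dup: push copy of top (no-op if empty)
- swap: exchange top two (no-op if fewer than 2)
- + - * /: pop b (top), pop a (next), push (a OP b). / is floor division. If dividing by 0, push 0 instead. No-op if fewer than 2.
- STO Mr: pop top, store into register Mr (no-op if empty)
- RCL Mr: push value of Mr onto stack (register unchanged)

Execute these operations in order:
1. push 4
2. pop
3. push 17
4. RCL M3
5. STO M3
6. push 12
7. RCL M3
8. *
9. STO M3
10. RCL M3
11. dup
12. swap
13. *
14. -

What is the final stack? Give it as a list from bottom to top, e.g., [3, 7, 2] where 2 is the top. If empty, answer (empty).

Answer: [17]

Derivation:
After op 1 (push 4): stack=[4] mem=[0,0,0,0]
After op 2 (pop): stack=[empty] mem=[0,0,0,0]
After op 3 (push 17): stack=[17] mem=[0,0,0,0]
After op 4 (RCL M3): stack=[17,0] mem=[0,0,0,0]
After op 5 (STO M3): stack=[17] mem=[0,0,0,0]
After op 6 (push 12): stack=[17,12] mem=[0,0,0,0]
After op 7 (RCL M3): stack=[17,12,0] mem=[0,0,0,0]
After op 8 (*): stack=[17,0] mem=[0,0,0,0]
After op 9 (STO M3): stack=[17] mem=[0,0,0,0]
After op 10 (RCL M3): stack=[17,0] mem=[0,0,0,0]
After op 11 (dup): stack=[17,0,0] mem=[0,0,0,0]
After op 12 (swap): stack=[17,0,0] mem=[0,0,0,0]
After op 13 (*): stack=[17,0] mem=[0,0,0,0]
After op 14 (-): stack=[17] mem=[0,0,0,0]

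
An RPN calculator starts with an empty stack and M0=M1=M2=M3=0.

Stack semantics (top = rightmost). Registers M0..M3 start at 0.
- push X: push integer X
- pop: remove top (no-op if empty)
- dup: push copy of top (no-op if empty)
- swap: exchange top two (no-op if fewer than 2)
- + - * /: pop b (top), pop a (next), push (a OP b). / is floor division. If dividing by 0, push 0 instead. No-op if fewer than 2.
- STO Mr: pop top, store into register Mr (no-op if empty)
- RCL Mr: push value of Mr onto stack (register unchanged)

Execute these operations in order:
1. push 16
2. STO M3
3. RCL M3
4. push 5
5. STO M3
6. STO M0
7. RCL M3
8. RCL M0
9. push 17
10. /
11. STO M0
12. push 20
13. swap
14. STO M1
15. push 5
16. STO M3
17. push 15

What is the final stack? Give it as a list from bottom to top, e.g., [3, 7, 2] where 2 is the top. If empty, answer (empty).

After op 1 (push 16): stack=[16] mem=[0,0,0,0]
After op 2 (STO M3): stack=[empty] mem=[0,0,0,16]
After op 3 (RCL M3): stack=[16] mem=[0,0,0,16]
After op 4 (push 5): stack=[16,5] mem=[0,0,0,16]
After op 5 (STO M3): stack=[16] mem=[0,0,0,5]
After op 6 (STO M0): stack=[empty] mem=[16,0,0,5]
After op 7 (RCL M3): stack=[5] mem=[16,0,0,5]
After op 8 (RCL M0): stack=[5,16] mem=[16,0,0,5]
After op 9 (push 17): stack=[5,16,17] mem=[16,0,0,5]
After op 10 (/): stack=[5,0] mem=[16,0,0,5]
After op 11 (STO M0): stack=[5] mem=[0,0,0,5]
After op 12 (push 20): stack=[5,20] mem=[0,0,0,5]
After op 13 (swap): stack=[20,5] mem=[0,0,0,5]
After op 14 (STO M1): stack=[20] mem=[0,5,0,5]
After op 15 (push 5): stack=[20,5] mem=[0,5,0,5]
After op 16 (STO M3): stack=[20] mem=[0,5,0,5]
After op 17 (push 15): stack=[20,15] mem=[0,5,0,5]

Answer: [20, 15]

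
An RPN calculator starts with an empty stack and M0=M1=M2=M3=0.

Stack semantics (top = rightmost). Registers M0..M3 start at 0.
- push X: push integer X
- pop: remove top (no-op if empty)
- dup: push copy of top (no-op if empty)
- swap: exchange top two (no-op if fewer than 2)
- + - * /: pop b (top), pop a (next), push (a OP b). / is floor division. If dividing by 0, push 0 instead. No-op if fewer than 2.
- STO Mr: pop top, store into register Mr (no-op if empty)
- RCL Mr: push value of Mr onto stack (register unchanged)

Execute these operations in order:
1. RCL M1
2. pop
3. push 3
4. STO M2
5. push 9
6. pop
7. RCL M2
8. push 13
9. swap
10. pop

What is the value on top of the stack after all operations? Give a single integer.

After op 1 (RCL M1): stack=[0] mem=[0,0,0,0]
After op 2 (pop): stack=[empty] mem=[0,0,0,0]
After op 3 (push 3): stack=[3] mem=[0,0,0,0]
After op 4 (STO M2): stack=[empty] mem=[0,0,3,0]
After op 5 (push 9): stack=[9] mem=[0,0,3,0]
After op 6 (pop): stack=[empty] mem=[0,0,3,0]
After op 7 (RCL M2): stack=[3] mem=[0,0,3,0]
After op 8 (push 13): stack=[3,13] mem=[0,0,3,0]
After op 9 (swap): stack=[13,3] mem=[0,0,3,0]
After op 10 (pop): stack=[13] mem=[0,0,3,0]

Answer: 13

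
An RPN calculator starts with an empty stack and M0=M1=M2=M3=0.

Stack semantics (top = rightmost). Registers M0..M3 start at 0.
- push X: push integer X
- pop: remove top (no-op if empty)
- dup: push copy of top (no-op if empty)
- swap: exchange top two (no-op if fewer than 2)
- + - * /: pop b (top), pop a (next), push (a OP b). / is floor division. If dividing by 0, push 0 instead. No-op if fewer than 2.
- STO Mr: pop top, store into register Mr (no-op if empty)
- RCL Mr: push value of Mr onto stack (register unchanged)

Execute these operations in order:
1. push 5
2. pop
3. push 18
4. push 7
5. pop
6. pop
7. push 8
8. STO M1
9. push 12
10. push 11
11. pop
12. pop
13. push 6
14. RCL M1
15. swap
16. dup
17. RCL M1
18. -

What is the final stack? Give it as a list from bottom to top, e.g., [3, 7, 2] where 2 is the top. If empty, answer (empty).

After op 1 (push 5): stack=[5] mem=[0,0,0,0]
After op 2 (pop): stack=[empty] mem=[0,0,0,0]
After op 3 (push 18): stack=[18] mem=[0,0,0,0]
After op 4 (push 7): stack=[18,7] mem=[0,0,0,0]
After op 5 (pop): stack=[18] mem=[0,0,0,0]
After op 6 (pop): stack=[empty] mem=[0,0,0,0]
After op 7 (push 8): stack=[8] mem=[0,0,0,0]
After op 8 (STO M1): stack=[empty] mem=[0,8,0,0]
After op 9 (push 12): stack=[12] mem=[0,8,0,0]
After op 10 (push 11): stack=[12,11] mem=[0,8,0,0]
After op 11 (pop): stack=[12] mem=[0,8,0,0]
After op 12 (pop): stack=[empty] mem=[0,8,0,0]
After op 13 (push 6): stack=[6] mem=[0,8,0,0]
After op 14 (RCL M1): stack=[6,8] mem=[0,8,0,0]
After op 15 (swap): stack=[8,6] mem=[0,8,0,0]
After op 16 (dup): stack=[8,6,6] mem=[0,8,0,0]
After op 17 (RCL M1): stack=[8,6,6,8] mem=[0,8,0,0]
After op 18 (-): stack=[8,6,-2] mem=[0,8,0,0]

Answer: [8, 6, -2]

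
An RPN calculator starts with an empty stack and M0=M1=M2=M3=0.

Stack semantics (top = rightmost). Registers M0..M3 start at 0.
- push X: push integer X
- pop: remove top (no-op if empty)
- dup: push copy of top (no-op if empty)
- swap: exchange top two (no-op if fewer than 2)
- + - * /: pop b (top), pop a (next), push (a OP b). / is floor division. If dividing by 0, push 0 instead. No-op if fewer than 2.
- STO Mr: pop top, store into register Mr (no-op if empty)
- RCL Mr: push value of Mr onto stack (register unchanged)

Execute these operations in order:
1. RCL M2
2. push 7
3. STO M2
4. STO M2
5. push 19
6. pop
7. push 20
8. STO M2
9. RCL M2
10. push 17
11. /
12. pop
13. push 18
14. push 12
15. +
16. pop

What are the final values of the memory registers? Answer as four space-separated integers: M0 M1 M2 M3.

After op 1 (RCL M2): stack=[0] mem=[0,0,0,0]
After op 2 (push 7): stack=[0,7] mem=[0,0,0,0]
After op 3 (STO M2): stack=[0] mem=[0,0,7,0]
After op 4 (STO M2): stack=[empty] mem=[0,0,0,0]
After op 5 (push 19): stack=[19] mem=[0,0,0,0]
After op 6 (pop): stack=[empty] mem=[0,0,0,0]
After op 7 (push 20): stack=[20] mem=[0,0,0,0]
After op 8 (STO M2): stack=[empty] mem=[0,0,20,0]
After op 9 (RCL M2): stack=[20] mem=[0,0,20,0]
After op 10 (push 17): stack=[20,17] mem=[0,0,20,0]
After op 11 (/): stack=[1] mem=[0,0,20,0]
After op 12 (pop): stack=[empty] mem=[0,0,20,0]
After op 13 (push 18): stack=[18] mem=[0,0,20,0]
After op 14 (push 12): stack=[18,12] mem=[0,0,20,0]
After op 15 (+): stack=[30] mem=[0,0,20,0]
After op 16 (pop): stack=[empty] mem=[0,0,20,0]

Answer: 0 0 20 0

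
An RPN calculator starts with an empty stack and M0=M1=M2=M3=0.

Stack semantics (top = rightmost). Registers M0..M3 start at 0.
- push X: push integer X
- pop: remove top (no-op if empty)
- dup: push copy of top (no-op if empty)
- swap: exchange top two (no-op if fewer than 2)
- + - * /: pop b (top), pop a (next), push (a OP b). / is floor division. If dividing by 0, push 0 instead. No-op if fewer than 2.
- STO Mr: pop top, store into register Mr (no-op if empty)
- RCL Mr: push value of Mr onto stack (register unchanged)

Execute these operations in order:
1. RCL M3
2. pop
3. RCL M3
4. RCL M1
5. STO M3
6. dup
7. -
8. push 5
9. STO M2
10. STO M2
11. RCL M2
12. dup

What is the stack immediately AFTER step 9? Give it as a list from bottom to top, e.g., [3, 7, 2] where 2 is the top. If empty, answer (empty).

After op 1 (RCL M3): stack=[0] mem=[0,0,0,0]
After op 2 (pop): stack=[empty] mem=[0,0,0,0]
After op 3 (RCL M3): stack=[0] mem=[0,0,0,0]
After op 4 (RCL M1): stack=[0,0] mem=[0,0,0,0]
After op 5 (STO M3): stack=[0] mem=[0,0,0,0]
After op 6 (dup): stack=[0,0] mem=[0,0,0,0]
After op 7 (-): stack=[0] mem=[0,0,0,0]
After op 8 (push 5): stack=[0,5] mem=[0,0,0,0]
After op 9 (STO M2): stack=[0] mem=[0,0,5,0]

[0]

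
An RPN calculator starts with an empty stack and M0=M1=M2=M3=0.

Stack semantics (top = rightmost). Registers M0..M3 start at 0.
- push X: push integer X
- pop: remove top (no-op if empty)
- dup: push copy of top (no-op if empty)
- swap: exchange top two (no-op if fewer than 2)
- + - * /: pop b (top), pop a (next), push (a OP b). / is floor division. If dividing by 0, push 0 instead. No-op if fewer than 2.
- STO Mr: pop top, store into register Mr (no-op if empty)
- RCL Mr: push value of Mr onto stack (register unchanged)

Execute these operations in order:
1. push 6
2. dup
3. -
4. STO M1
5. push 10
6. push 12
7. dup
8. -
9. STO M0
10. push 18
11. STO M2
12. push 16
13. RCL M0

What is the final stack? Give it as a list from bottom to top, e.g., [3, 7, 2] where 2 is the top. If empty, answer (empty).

Answer: [10, 16, 0]

Derivation:
After op 1 (push 6): stack=[6] mem=[0,0,0,0]
After op 2 (dup): stack=[6,6] mem=[0,0,0,0]
After op 3 (-): stack=[0] mem=[0,0,0,0]
After op 4 (STO M1): stack=[empty] mem=[0,0,0,0]
After op 5 (push 10): stack=[10] mem=[0,0,0,0]
After op 6 (push 12): stack=[10,12] mem=[0,0,0,0]
After op 7 (dup): stack=[10,12,12] mem=[0,0,0,0]
After op 8 (-): stack=[10,0] mem=[0,0,0,0]
After op 9 (STO M0): stack=[10] mem=[0,0,0,0]
After op 10 (push 18): stack=[10,18] mem=[0,0,0,0]
After op 11 (STO M2): stack=[10] mem=[0,0,18,0]
After op 12 (push 16): stack=[10,16] mem=[0,0,18,0]
After op 13 (RCL M0): stack=[10,16,0] mem=[0,0,18,0]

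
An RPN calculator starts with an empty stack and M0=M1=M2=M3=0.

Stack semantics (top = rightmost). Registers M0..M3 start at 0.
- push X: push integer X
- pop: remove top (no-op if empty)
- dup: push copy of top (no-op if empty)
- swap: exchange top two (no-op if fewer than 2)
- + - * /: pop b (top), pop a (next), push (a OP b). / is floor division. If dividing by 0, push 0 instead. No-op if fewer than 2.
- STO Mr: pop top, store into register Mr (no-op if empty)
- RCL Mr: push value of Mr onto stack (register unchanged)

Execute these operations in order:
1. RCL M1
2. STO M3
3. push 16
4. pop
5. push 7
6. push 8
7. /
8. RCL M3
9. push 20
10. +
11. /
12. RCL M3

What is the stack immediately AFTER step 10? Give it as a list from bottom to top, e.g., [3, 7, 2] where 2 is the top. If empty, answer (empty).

After op 1 (RCL M1): stack=[0] mem=[0,0,0,0]
After op 2 (STO M3): stack=[empty] mem=[0,0,0,0]
After op 3 (push 16): stack=[16] mem=[0,0,0,0]
After op 4 (pop): stack=[empty] mem=[0,0,0,0]
After op 5 (push 7): stack=[7] mem=[0,0,0,0]
After op 6 (push 8): stack=[7,8] mem=[0,0,0,0]
After op 7 (/): stack=[0] mem=[0,0,0,0]
After op 8 (RCL M3): stack=[0,0] mem=[0,0,0,0]
After op 9 (push 20): stack=[0,0,20] mem=[0,0,0,0]
After op 10 (+): stack=[0,20] mem=[0,0,0,0]

[0, 20]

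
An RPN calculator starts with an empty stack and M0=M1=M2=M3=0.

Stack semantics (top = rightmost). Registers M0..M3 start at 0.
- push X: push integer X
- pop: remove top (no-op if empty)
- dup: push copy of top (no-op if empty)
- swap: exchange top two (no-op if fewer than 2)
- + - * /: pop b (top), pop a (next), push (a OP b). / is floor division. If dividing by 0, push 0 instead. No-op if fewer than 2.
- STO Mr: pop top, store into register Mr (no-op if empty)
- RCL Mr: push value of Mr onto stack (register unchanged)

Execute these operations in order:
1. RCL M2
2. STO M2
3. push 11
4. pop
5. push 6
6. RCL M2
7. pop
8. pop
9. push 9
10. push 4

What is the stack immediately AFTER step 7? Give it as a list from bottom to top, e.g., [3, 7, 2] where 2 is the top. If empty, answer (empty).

After op 1 (RCL M2): stack=[0] mem=[0,0,0,0]
After op 2 (STO M2): stack=[empty] mem=[0,0,0,0]
After op 3 (push 11): stack=[11] mem=[0,0,0,0]
After op 4 (pop): stack=[empty] mem=[0,0,0,0]
After op 5 (push 6): stack=[6] mem=[0,0,0,0]
After op 6 (RCL M2): stack=[6,0] mem=[0,0,0,0]
After op 7 (pop): stack=[6] mem=[0,0,0,0]

[6]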